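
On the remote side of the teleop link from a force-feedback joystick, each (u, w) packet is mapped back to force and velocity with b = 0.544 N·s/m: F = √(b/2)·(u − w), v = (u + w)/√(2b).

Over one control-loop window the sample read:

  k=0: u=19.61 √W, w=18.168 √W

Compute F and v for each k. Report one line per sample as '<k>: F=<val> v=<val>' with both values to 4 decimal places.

0: F=0.7521 v=36.2180

k=0: u−w=1.4420, u+w=37.7780; √(b/2)=0.5215, √(2b)=1.0431; F=0.5215×1.442=0.7521, v=37.7780/1.0431=36.2180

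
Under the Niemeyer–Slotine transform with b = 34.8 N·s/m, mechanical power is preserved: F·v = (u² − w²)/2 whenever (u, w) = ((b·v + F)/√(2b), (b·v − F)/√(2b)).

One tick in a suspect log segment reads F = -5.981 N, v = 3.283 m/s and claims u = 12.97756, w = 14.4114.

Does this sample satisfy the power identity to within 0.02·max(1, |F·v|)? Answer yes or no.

F·v = (-5.981)×3.283 = -19.6356 W.
(u² − w²)/2 = (168.4171 − 207.6884)/2 = -19.6357 W.
|Δ| = 0.0001;  2% of max(1, |F·v|) = 0.3927.

yes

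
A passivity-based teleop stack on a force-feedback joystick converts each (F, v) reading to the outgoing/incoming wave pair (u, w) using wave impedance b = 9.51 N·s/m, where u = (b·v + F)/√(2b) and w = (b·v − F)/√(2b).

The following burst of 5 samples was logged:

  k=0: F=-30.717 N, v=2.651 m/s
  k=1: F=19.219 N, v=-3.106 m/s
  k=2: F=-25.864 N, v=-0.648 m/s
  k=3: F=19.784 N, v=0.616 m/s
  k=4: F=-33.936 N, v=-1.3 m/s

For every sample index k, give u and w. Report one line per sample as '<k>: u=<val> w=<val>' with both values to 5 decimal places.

k=0: b·v=9.51×2.651=25.21101; √(2b)=4.36119; u=(25.21101+(-30.717))/4.36119=-1.26250, w=(25.21101−(-30.717))/4.36119=12.82402
k=1: b·v=9.51×(-3.106)=-29.53806; √(2b)=4.36119; u=(-29.53806+19.219)/4.36119=-2.36611, w=(-29.53806−19.219)/4.36119=-11.17975
k=2: b·v=9.51×(-0.648)=-6.16248; √(2b)=4.36119; u=(-6.16248+(-25.864))/4.36119=-7.34351, w=(-6.16248−(-25.864))/4.36119=4.51746
k=3: b·v=9.51×0.616=5.85816; √(2b)=4.36119; u=(5.85816+19.784)/4.36119=5.87962, w=(5.85816−19.784)/4.36119=-3.19313
k=4: b·v=9.51×(-1.3)=-12.36300; √(2b)=4.36119; u=(-12.36300+(-33.936))/4.36119=-10.61613, w=(-12.36300−(-33.936))/4.36119=4.94658

0: u=-1.26250 w=12.82402
1: u=-2.36611 w=-11.17975
2: u=-7.34351 w=4.51746
3: u=5.87962 w=-3.19313
4: u=-10.61613 w=4.94658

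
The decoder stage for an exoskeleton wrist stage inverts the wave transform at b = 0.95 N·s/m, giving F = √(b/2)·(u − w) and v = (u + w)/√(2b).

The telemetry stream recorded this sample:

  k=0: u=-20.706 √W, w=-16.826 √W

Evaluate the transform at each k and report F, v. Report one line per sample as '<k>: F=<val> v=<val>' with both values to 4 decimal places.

k=0: u−w=-3.8800, u+w=-37.5320; √(b/2)=0.6892, √(2b)=1.3784; F=0.6892×(-3.88)=-2.6741, v=-37.5320/1.3784=-27.2286

0: F=-2.6741 v=-27.2286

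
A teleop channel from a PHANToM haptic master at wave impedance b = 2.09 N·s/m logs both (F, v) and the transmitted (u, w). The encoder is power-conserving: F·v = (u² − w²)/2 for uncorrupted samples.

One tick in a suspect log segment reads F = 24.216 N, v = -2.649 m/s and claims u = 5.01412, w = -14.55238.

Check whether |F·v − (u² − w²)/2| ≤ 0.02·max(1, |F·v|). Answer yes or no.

no

F·v = 24.216×(-2.649) = -64.1482 W.
(u² − w²)/2 = (25.1414 − 211.7718)/2 = -93.3152 W.
|Δ| = 29.1670;  2% of max(1, |F·v|) = 1.2830.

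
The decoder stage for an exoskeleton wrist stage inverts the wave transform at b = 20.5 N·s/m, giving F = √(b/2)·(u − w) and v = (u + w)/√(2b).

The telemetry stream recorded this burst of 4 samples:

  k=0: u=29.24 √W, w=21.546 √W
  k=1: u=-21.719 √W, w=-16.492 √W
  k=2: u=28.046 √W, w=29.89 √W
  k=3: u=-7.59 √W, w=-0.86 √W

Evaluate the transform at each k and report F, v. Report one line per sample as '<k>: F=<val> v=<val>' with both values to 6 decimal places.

k=0: u−w=7.694000, u+w=50.786000; √(b/2)=3.201562, √(2b)=6.403124; F=3.201562×7.694=24.632819, v=50.786000/6.403124=7.931441
k=1: u−w=-5.227000, u+w=-38.211000; √(b/2)=3.201562, √(2b)=6.403124; F=3.201562×(-5.227)=-16.734565, v=-38.211000/6.403124=-5.967556
k=2: u−w=-1.844000, u+w=57.936000; √(b/2)=3.201562, √(2b)=6.403124; F=3.201562×(-1.844)=-5.903681, v=57.936000/6.403124=9.048083
k=3: u−w=-6.730000, u+w=-8.450000; √(b/2)=3.201562, √(2b)=6.403124; F=3.201562×(-6.73)=-21.546513, v=-8.450000/6.403124=-1.319668

0: F=24.632819 v=7.931441
1: F=-16.734565 v=-5.967556
2: F=-5.903681 v=9.048083
3: F=-21.546513 v=-1.319668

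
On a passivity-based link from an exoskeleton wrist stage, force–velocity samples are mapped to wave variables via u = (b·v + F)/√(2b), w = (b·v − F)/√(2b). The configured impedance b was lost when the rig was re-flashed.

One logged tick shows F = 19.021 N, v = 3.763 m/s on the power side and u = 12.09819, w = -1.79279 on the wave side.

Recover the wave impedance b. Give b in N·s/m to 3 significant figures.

b = 3.75 N·s/m

u + w = 10.30540;  u + w = √(2b)·v, so √(2b) = 10.30540/3.763 = 2.73861.
b = (√(2b))²/2 = 7.50000/2 = 3.75000.
(Check via u − w = 2F/√(2b): u − w = 13.89098, 2F/√(2b) = 13.89097.)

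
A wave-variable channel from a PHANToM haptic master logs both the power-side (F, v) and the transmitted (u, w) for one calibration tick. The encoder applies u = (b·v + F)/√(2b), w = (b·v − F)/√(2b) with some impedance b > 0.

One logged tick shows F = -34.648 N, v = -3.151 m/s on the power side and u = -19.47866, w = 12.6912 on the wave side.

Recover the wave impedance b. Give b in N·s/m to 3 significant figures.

b = 2.32 N·s/m

u + w = -6.78746;  u + w = √(2b)·v, so √(2b) = -6.78746/(-3.151) = 2.15407.
b = (√(2b))²/2 = 4.64000/2 = 2.32000.
(Check via u − w = 2F/√(2b): u − w = -32.16986, 2F/√(2b) = -32.16987.)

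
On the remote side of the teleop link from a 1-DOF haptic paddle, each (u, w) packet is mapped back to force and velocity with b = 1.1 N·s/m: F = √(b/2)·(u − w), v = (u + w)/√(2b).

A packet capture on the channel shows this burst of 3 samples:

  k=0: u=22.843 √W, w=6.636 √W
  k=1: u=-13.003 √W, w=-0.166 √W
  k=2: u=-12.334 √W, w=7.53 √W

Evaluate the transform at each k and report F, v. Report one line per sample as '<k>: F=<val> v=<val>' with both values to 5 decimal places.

k=0: u−w=16.20700, u+w=29.47900; √(b/2)=0.74162, √(2b)=1.48324; F=0.74162×16.207=12.01943, v=29.47900/1.48324=19.87474
k=1: u−w=-12.83700, u+w=-13.16900; √(b/2)=0.74162, √(2b)=1.48324; F=0.74162×(-12.837)=-9.52017, v=-13.16900/1.48324=-8.87854
k=2: u−w=-19.86400, u+w=-4.80400; √(b/2)=0.74162, √(2b)=1.48324; F=0.74162×(-19.864)=-14.73154, v=-4.80400/1.48324=-3.23886

0: F=12.01943 v=19.87474
1: F=-9.52017 v=-8.87854
2: F=-14.73154 v=-3.23886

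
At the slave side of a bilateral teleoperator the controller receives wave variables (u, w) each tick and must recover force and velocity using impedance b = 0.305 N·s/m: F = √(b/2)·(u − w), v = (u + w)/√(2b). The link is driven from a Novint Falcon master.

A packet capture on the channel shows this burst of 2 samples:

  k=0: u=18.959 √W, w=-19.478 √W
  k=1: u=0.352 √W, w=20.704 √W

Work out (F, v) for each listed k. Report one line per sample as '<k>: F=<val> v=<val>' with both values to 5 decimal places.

0: F=15.01013 v=-0.66451
1: F=-7.94771 v=26.95945

k=0: u−w=38.43700, u+w=-0.51900; √(b/2)=0.39051, √(2b)=0.78102; F=0.39051×38.437=15.01013, v=-0.51900/0.78102=-0.66451
k=1: u−w=-20.35200, u+w=21.05600; √(b/2)=0.39051, √(2b)=0.78102; F=0.39051×(-20.352)=-7.94771, v=21.05600/0.78102=26.95945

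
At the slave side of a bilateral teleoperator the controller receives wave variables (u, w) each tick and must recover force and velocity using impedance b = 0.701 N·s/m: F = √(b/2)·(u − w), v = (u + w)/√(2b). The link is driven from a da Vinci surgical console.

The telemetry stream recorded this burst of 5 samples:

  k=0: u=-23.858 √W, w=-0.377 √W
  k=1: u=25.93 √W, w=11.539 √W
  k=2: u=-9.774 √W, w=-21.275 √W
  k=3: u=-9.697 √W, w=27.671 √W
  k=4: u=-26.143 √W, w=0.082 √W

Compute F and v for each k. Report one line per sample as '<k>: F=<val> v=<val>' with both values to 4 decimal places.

k=0: u−w=-23.4810, u+w=-24.2350; √(b/2)=0.5920, √(2b)=1.1841; F=0.5920×(-23.481)=-13.9015, v=-24.2350/1.1841=-20.4677
k=1: u−w=14.3910, u+w=37.4690; √(b/2)=0.5920, √(2b)=1.1841; F=0.5920×14.391=8.5199, v=37.4690/1.1841=31.6445
k=2: u−w=11.5010, u+w=-31.0490; √(b/2)=0.5920, √(2b)=1.1841; F=0.5920×11.501=6.8089, v=-31.0490/1.1841=-26.2225
k=3: u−w=-37.3680, u+w=17.9740; √(b/2)=0.5920, √(2b)=1.1841; F=0.5920×(-37.368)=-22.1230, v=17.9740/1.1841=15.1800
k=4: u−w=-26.2250, u+w=-26.0610; √(b/2)=0.5920, √(2b)=1.1841; F=0.5920×(-26.225)=-15.5260, v=-26.0610/1.1841=-22.0098

0: F=-13.9015 v=-20.4677
1: F=8.5199 v=31.6445
2: F=6.8089 v=-26.2225
3: F=-22.1230 v=15.1800
4: F=-15.5260 v=-22.0098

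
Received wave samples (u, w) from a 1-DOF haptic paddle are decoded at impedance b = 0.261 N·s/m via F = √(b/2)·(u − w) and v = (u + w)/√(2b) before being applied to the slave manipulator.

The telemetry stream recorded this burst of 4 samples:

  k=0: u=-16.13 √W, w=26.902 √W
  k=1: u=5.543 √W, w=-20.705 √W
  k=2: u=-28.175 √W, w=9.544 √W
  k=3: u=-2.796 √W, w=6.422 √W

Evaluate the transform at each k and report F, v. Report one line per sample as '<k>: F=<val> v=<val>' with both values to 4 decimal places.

k=0: u−w=-43.0320, u+w=10.7720; √(b/2)=0.3612, √(2b)=0.7225; F=0.3612×(-43.032)=-15.5452, v=10.7720/0.7225=14.9094
k=1: u−w=26.2480, u+w=-15.1620; √(b/2)=0.3612, √(2b)=0.7225; F=0.3612×26.248=9.4820, v=-15.1620/0.7225=-20.9856
k=2: u−w=-37.7190, u+w=-18.6310; √(b/2)=0.3612, √(2b)=0.7225; F=0.3612×(-37.719)=-13.6259, v=-18.6310/0.7225=-25.7870
k=3: u−w=-9.2180, u+w=3.6260; √(b/2)=0.3612, √(2b)=0.7225; F=0.3612×(-9.218)=-3.3300, v=3.6260/0.7225=5.0187

0: F=-15.5452 v=14.9094
1: F=9.4820 v=-20.9856
2: F=-13.6259 v=-25.7870
3: F=-3.3300 v=5.0187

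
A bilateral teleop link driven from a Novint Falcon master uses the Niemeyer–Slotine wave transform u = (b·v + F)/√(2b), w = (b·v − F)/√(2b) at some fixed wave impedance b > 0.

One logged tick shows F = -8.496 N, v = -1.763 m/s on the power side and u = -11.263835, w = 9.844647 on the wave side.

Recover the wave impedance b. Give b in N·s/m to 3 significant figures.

u + w = -1.419188;  u + w = √(2b)·v, so √(2b) = -1.419188/(-1.763) = 0.804985.
b = (√(2b))²/2 = 0.648000/2 = 0.324000.
(Check via u − w = 2F/√(2b): u − w = -21.108482, 2F/√(2b) = -21.108476.)

b = 0.324 N·s/m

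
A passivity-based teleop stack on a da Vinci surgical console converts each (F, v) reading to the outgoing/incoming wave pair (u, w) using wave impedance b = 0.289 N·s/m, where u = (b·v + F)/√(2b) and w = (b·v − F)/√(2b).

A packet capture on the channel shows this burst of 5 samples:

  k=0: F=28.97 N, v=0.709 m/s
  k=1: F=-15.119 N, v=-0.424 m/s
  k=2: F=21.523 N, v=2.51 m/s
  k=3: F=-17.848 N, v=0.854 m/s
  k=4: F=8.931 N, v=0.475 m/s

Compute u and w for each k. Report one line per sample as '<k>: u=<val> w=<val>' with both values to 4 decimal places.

0: u=38.3747 w=-37.8357
1: u=-20.0477 w=19.7254
2: u=29.2641 w=-27.3558
3: u=-23.1515 w=23.8007
4: u=11.9278 w=-11.5667

k=0: b·v=0.289×0.709=0.2049; √(2b)=0.7603; u=(0.2049+28.97)/0.7603=38.3747, w=(0.2049−28.97)/0.7603=-37.8357
k=1: b·v=0.289×(-0.424)=-0.1225; √(2b)=0.7603; u=(-0.1225+(-15.119))/0.7603=-20.0477, w=(-0.1225−(-15.119))/0.7603=19.7254
k=2: b·v=0.289×2.51=0.7254; √(2b)=0.7603; u=(0.7254+21.523)/0.7603=29.2641, w=(0.7254−21.523)/0.7603=-27.3558
k=3: b·v=0.289×0.854=0.2468; √(2b)=0.7603; u=(0.2468+(-17.848))/0.7603=-23.1515, w=(0.2468−(-17.848))/0.7603=23.8007
k=4: b·v=0.289×0.475=0.1373; √(2b)=0.7603; u=(0.1373+8.931)/0.7603=11.9278, w=(0.1373−8.931)/0.7603=-11.5667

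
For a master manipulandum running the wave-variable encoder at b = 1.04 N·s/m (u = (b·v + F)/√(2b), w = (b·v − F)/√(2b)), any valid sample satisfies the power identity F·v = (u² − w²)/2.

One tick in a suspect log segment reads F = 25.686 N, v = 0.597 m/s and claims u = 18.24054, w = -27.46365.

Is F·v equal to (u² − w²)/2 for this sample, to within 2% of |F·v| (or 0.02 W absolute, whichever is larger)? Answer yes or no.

F·v = 25.686×0.597 = 15.3345 W.
(u² − w²)/2 = (332.7173 − 754.2521)/2 = -210.7674 W.
|Δ| = 226.1019;  2% of max(1, |F·v|) = 0.3067.

no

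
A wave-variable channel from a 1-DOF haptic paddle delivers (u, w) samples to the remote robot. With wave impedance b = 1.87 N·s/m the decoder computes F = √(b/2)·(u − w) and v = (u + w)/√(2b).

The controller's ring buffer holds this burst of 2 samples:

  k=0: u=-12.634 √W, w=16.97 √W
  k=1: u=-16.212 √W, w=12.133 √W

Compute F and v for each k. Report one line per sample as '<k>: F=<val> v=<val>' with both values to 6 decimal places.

0: F=-28.625706 v=2.242092
1: F=-27.408311 v=-2.109201

k=0: u−w=-29.604000, u+w=4.336000; √(b/2)=0.966954, √(2b)=1.933908; F=0.966954×(-29.604)=-28.625706, v=4.336000/1.933908=2.242092
k=1: u−w=-28.345000, u+w=-4.079000; √(b/2)=0.966954, √(2b)=1.933908; F=0.966954×(-28.345)=-27.408311, v=-4.079000/1.933908=-2.109201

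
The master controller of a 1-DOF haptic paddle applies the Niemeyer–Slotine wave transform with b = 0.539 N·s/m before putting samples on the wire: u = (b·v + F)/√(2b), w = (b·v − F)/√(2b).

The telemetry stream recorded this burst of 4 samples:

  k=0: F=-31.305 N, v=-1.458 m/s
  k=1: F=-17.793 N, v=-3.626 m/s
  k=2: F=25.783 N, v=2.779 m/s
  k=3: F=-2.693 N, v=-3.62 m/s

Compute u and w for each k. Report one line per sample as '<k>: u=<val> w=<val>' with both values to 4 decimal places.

0: u=-30.9081 w=29.3943
1: u=-19.0196 w=15.2548
2: u=26.2754 w=-23.3900
3: u=-4.4730 w=0.7145

k=0: b·v=0.539×(-1.458)=-0.7859; √(2b)=1.0383; u=(-0.7859+(-31.305))/1.0383=-30.9081, w=(-0.7859−(-31.305))/1.0383=29.3943
k=1: b·v=0.539×(-3.626)=-1.9544; √(2b)=1.0383; u=(-1.9544+(-17.793))/1.0383=-19.0196, w=(-1.9544−(-17.793))/1.0383=15.2548
k=2: b·v=0.539×2.779=1.4979; √(2b)=1.0383; u=(1.4979+25.783)/1.0383=26.2754, w=(1.4979−25.783)/1.0383=-23.3900
k=3: b·v=0.539×(-3.62)=-1.9512; √(2b)=1.0383; u=(-1.9512+(-2.693))/1.0383=-4.4730, w=(-1.9512−(-2.693))/1.0383=0.7145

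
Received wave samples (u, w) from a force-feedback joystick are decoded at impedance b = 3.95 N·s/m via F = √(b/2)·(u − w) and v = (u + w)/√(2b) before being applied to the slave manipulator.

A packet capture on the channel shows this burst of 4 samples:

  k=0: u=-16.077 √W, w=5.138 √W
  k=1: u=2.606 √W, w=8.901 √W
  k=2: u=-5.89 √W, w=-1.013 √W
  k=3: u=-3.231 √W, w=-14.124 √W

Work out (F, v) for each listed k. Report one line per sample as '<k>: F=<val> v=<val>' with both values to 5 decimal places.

0: F=-29.81444 v=-3.89192
1: F=-8.84666 v=4.09401
2: F=-6.85388 v=-2.45598
3: F=15.30844 v=-6.17463

k=0: u−w=-21.21500, u+w=-10.93900; √(b/2)=1.40535, √(2b)=2.81069; F=1.40535×(-21.215)=-29.81444, v=-10.93900/2.81069=-3.89192
k=1: u−w=-6.29500, u+w=11.50700; √(b/2)=1.40535, √(2b)=2.81069; F=1.40535×(-6.295)=-8.84666, v=11.50700/2.81069=4.09401
k=2: u−w=-4.87700, u+w=-6.90300; √(b/2)=1.40535, √(2b)=2.81069; F=1.40535×(-4.877)=-6.85388, v=-6.90300/2.81069=-2.45598
k=3: u−w=10.89300, u+w=-17.35500; √(b/2)=1.40535, √(2b)=2.81069; F=1.40535×10.893=15.30844, v=-17.35500/2.81069=-6.17463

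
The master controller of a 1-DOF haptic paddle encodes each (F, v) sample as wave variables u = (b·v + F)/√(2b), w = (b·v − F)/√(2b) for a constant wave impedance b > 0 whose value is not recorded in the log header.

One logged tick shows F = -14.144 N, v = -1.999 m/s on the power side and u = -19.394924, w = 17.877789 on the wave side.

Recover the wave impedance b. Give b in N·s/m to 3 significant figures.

u + w = -1.517135;  u + w = √(2b)·v, so √(2b) = -1.517135/(-1.999) = 0.758947.
b = (√(2b))²/2 = 0.576001/2 = 0.288000.
(Check via u − w = 2F/√(2b): u − w = -37.272713, 2F/√(2b) = -37.272696.)

b = 0.288 N·s/m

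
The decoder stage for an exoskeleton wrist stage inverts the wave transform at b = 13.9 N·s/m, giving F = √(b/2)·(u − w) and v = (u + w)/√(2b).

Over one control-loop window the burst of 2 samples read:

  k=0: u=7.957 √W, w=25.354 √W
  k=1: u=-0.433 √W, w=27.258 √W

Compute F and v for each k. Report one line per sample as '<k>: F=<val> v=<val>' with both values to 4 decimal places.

0: F=-45.8635 v=6.3178
1: F=-73.0014 v=5.0877

k=0: u−w=-17.3970, u+w=33.3110; √(b/2)=2.6363, √(2b)=5.2726; F=2.6363×(-17.397)=-45.8635, v=33.3110/5.2726=6.3178
k=1: u−w=-27.6910, u+w=26.8250; √(b/2)=2.6363, √(2b)=5.2726; F=2.6363×(-27.691)=-73.0014, v=26.8250/5.2726=5.0877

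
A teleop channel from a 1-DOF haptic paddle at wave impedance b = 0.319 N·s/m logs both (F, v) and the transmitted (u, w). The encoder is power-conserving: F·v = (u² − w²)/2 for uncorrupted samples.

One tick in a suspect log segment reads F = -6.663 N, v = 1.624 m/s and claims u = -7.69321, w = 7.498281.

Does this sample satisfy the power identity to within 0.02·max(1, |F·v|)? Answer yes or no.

F·v = (-6.663)×1.624 = -10.820712 W.
(u² − w²)/2 = (59.185480 − 56.224218)/2 = 1.480631 W.
|Δ| = 12.301343;  2% of max(1, |F·v|) = 0.216414.

no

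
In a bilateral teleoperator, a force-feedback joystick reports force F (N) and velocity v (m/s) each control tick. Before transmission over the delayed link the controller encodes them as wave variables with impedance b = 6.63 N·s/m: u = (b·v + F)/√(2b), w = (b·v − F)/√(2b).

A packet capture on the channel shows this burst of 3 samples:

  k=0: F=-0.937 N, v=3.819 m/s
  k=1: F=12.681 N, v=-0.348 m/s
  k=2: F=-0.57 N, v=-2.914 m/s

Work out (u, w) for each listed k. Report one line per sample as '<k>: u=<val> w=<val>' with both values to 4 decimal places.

k=0: b·v=6.63×3.819=25.3200; √(2b)=3.6414; u=(25.3200+(-0.937))/3.6414=6.6960, w=(25.3200−(-0.937))/3.6414=7.2106
k=1: b·v=6.63×(-0.348)=-2.3072; √(2b)=3.6414; u=(-2.3072+12.681)/3.6414=2.8488, w=(-2.3072−12.681)/3.6414=-4.1160
k=2: b·v=6.63×(-2.914)=-19.3198; √(2b)=3.6414; u=(-19.3198+(-0.57))/3.6414=-5.4621, w=(-19.3198−(-0.57))/3.6414=-5.1490

0: u=6.6960 w=7.2106
1: u=2.8488 w=-4.1160
2: u=-5.4621 w=-5.1490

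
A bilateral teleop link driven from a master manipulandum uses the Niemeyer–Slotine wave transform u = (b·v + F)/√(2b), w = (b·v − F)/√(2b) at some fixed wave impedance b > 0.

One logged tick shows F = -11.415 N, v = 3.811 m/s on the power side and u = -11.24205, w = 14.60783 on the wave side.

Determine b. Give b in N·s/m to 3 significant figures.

b = 0.39 N·s/m

u + w = 3.3658;  u + w = √(2b)·v, so √(2b) = 3.3658/3.811 = 0.8832.
b = (√(2b))²/2 = 0.7800/2 = 0.3900.
(Check via u − w = 2F/√(2b): u − w = -25.8499, 2F/√(2b) = -25.8499.)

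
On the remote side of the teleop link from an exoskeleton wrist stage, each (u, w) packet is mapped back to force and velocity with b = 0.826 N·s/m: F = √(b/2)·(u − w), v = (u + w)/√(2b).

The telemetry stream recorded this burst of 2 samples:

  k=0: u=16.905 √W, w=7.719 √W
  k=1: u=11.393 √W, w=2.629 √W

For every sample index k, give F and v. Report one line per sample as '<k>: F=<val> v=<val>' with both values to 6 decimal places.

k=0: u−w=9.186000, u+w=24.624000; √(b/2)=0.642651, √(2b)=1.285302; F=0.642651×9.186=5.903390, v=24.624000/1.285302=19.158151
k=1: u−w=8.764000, u+w=14.022000; √(b/2)=0.642651, √(2b)=1.285302; F=0.642651×8.764=5.632191, v=14.022000/1.285302=10.909502

0: F=5.903390 v=19.158151
1: F=5.632191 v=10.909502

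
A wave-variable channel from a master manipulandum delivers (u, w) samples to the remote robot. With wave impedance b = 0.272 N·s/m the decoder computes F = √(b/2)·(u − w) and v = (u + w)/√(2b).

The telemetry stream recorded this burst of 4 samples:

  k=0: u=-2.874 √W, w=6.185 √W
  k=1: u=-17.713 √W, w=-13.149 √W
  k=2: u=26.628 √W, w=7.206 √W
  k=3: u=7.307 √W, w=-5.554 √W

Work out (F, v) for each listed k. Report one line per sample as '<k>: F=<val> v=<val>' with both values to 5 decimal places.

0: F=-3.34079 v=4.48910
1: F=-1.68312 v=-41.84317
2: F=7.16248 v=45.87266
3: F=4.74290 v=2.37674

k=0: u−w=-9.05900, u+w=3.31100; √(b/2)=0.36878, √(2b)=0.73756; F=0.36878×(-9.059)=-3.34079, v=3.31100/0.73756=4.48910
k=1: u−w=-4.56400, u+w=-30.86200; √(b/2)=0.36878, √(2b)=0.73756; F=0.36878×(-4.564)=-1.68312, v=-30.86200/0.73756=-41.84317
k=2: u−w=19.42200, u+w=33.83400; √(b/2)=0.36878, √(2b)=0.73756; F=0.36878×19.422=7.16248, v=33.83400/0.73756=45.87266
k=3: u−w=12.86100, u+w=1.75300; √(b/2)=0.36878, √(2b)=0.73756; F=0.36878×12.861=4.74290, v=1.75300/0.73756=2.37674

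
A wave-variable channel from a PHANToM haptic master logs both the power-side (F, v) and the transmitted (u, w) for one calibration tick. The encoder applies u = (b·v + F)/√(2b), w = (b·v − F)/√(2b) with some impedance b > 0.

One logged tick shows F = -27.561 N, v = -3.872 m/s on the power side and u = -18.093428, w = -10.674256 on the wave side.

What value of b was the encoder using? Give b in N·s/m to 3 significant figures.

u + w = -28.767684;  u + w = √(2b)·v, so √(2b) = -28.767684/(-3.872) = 7.429670.
b = (√(2b))²/2 = 55.200003/2 = 27.600002.
(Check via u − w = 2F/√(2b): u − w = -7.419172, 2F/√(2b) = -7.419172.)

b = 27.6 N·s/m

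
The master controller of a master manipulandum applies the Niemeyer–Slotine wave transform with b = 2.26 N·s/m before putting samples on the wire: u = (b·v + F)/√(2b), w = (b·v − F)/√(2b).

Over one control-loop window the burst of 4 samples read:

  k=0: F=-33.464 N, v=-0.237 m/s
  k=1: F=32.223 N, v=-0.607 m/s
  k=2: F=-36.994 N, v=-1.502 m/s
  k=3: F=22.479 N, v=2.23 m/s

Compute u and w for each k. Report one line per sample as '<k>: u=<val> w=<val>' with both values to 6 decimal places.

0: u=-15.992076 w=15.488207
1: u=14.511174 w=-15.801674
2: u=-18.997162 w=15.803866
3: u=12.943755 w=-8.202710

k=0: b·v=2.26×(-0.237)=-0.535620; √(2b)=2.126029; u=(-0.535620+(-33.464))/2.126029=-15.992076, w=(-0.535620−(-33.464))/2.126029=15.488207
k=1: b·v=2.26×(-0.607)=-1.371820; √(2b)=2.126029; u=(-1.371820+32.223)/2.126029=14.511174, w=(-1.371820−32.223)/2.126029=-15.801674
k=2: b·v=2.26×(-1.502)=-3.394520; √(2b)=2.126029; u=(-3.394520+(-36.994))/2.126029=-18.997162, w=(-3.394520−(-36.994))/2.126029=15.803866
k=3: b·v=2.26×2.23=5.039800; √(2b)=2.126029; u=(5.039800+22.479)/2.126029=12.943755, w=(5.039800−22.479)/2.126029=-8.202710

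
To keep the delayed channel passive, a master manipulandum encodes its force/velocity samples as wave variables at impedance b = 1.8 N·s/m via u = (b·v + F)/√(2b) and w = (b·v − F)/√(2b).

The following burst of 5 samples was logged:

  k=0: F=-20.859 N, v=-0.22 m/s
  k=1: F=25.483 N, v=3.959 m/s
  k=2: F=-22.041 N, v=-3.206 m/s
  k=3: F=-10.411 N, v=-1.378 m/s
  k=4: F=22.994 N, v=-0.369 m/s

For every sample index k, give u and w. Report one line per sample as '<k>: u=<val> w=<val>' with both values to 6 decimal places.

k=0: b·v=1.8×(-0.22)=-0.396000; √(2b)=1.897367; u=(-0.396000+(-20.859))/1.897367=-11.202369, w=(-0.396000−(-20.859))/1.897367=10.784948
k=1: b·v=1.8×3.959=7.126200; √(2b)=1.897367; u=(7.126200+25.483)/1.897367=17.186557, w=(7.126200−25.483)/1.897367=-9.674883
k=2: b·v=1.8×(-3.206)=-5.770800; √(2b)=1.897367; u=(-5.770800+(-22.041))/1.897367=-14.658106, w=(-5.770800−(-22.041))/1.897367=8.575148
k=3: b·v=1.8×(-1.378)=-2.480400; √(2b)=1.897367; u=(-2.480400+(-10.411))/1.897367=-6.794364, w=(-2.480400−(-10.411))/1.897367=4.179793
k=4: b·v=1.8×(-0.369)=-0.664200; √(2b)=1.897367; u=(-0.664200+22.994)/1.897367=11.768838, w=(-0.664200−22.994)/1.897367=-12.468966

0: u=-11.202369 w=10.784948
1: u=17.186557 w=-9.674883
2: u=-14.658106 w=8.575148
3: u=-6.794364 w=4.179793
4: u=11.768838 w=-12.468966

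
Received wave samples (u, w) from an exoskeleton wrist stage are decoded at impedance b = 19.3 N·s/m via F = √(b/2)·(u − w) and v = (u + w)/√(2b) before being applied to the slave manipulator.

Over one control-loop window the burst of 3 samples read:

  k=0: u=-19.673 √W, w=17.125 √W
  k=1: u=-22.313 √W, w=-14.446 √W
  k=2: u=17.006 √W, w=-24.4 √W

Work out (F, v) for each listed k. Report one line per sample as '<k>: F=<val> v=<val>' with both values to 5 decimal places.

k=0: u−w=-36.79800, u+w=-2.54800; √(b/2)=3.10644, √(2b)=6.21289; F=3.10644×(-36.798)=-114.31096, v=-2.54800/6.21289=-0.41012
k=1: u−w=-7.86700, u+w=-36.75900; √(b/2)=3.10644, √(2b)=6.21289; F=3.10644×(-7.867)=-24.43840, v=-36.75900/6.21289=-5.91657
k=2: u−w=41.40600, u+w=-7.39400; √(b/2)=3.10644, √(2b)=6.21289; F=3.10644×41.406=128.62546, v=-7.39400/6.21289=-1.19011

0: F=-114.31096 v=-0.41012
1: F=-24.43840 v=-5.91657
2: F=128.62546 v=-1.19011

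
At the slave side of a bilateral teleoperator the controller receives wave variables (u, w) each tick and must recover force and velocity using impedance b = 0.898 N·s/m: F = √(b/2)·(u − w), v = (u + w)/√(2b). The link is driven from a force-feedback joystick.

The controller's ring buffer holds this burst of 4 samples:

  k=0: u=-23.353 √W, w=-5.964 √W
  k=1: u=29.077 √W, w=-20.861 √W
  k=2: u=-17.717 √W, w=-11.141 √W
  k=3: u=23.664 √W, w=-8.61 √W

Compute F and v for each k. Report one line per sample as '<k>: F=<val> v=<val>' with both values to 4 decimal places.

0: F=-11.6519 v=-21.8759
1: F=33.4622 v=6.1307
2: F=-4.4064 v=-21.5334
3: F=21.6260 v=11.2331

k=0: u−w=-17.3890, u+w=-29.3170; √(b/2)=0.6701, √(2b)=1.3401; F=0.6701×(-17.389)=-11.6519, v=-29.3170/1.3401=-21.8759
k=1: u−w=49.9380, u+w=8.2160; √(b/2)=0.6701, √(2b)=1.3401; F=0.6701×49.938=33.4622, v=8.2160/1.3401=6.1307
k=2: u−w=-6.5760, u+w=-28.8580; √(b/2)=0.6701, √(2b)=1.3401; F=0.6701×(-6.576)=-4.4064, v=-28.8580/1.3401=-21.5334
k=3: u−w=32.2740, u+w=15.0540; √(b/2)=0.6701, √(2b)=1.3401; F=0.6701×32.274=21.6260, v=15.0540/1.3401=11.2331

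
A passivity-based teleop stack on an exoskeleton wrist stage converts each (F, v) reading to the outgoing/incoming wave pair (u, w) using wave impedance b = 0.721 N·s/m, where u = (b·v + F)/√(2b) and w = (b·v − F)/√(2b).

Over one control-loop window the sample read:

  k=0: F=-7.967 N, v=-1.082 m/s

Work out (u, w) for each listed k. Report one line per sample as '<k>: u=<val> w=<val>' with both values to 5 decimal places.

0: u=-7.28421 w=5.98491

k=0: b·v=0.721×(-1.082)=-0.78012; √(2b)=1.20083; u=(-0.78012+(-7.967))/1.20083=-7.28421, w=(-0.78012−(-7.967))/1.20083=5.98491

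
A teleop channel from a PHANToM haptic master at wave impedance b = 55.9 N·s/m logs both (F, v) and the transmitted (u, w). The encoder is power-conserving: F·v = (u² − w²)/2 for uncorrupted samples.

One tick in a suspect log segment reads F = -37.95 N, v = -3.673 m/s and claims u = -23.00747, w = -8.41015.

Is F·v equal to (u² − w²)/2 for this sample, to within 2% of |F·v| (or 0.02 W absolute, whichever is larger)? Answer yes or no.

no

F·v = (-37.95)×(-3.673) = 139.3904 W.
(u² − w²)/2 = (529.3437 − 70.7306)/2 = 229.3065 W.
|Δ| = 89.9162;  2% of max(1, |F·v|) = 2.7878.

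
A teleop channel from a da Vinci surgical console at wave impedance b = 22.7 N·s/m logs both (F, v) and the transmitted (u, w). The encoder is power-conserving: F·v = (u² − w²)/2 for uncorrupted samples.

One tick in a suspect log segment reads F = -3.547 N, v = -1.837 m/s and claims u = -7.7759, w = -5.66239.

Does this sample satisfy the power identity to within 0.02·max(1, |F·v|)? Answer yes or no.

no

F·v = (-3.547)×(-1.837) = 6.51584 W.
(u² − w²)/2 = (60.46462 − 32.06266)/2 = 14.20098 W.
|Δ| = 7.68514;  2% of max(1, |F·v|) = 0.13032.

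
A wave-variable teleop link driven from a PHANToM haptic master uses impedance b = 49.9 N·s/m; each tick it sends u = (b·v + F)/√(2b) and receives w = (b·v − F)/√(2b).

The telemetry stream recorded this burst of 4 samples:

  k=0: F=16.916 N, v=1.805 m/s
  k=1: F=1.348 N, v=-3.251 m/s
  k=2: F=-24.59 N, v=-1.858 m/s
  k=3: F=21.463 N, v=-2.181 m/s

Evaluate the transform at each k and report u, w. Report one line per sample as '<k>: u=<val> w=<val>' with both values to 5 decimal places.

k=0: b·v=49.9×1.805=90.06950; √(2b)=9.98999; u=(90.06950+16.916)/9.98999=10.70926, w=(90.06950−16.916)/9.98999=7.32268
k=1: b·v=49.9×(-3.251)=-162.22490; √(2b)=9.98999; u=(-162.22490+1.348)/9.98999=-16.10380, w=(-162.22490−1.348)/9.98999=-16.37367
k=2: b·v=49.9×(-1.858)=-92.71420; √(2b)=9.98999; u=(-92.71420+(-24.59))/9.98999=-11.74217, w=(-92.71420−(-24.59))/9.98999=-6.81924
k=3: b·v=49.9×(-2.181)=-108.83190; √(2b)=9.98999; u=(-108.83190+21.463)/9.98999=-8.74564, w=(-108.83190−21.463)/9.98999=-13.04254

0: u=10.70926 w=7.32268
1: u=-16.10380 w=-16.37367
2: u=-11.74217 w=-6.81924
3: u=-8.74564 w=-13.04254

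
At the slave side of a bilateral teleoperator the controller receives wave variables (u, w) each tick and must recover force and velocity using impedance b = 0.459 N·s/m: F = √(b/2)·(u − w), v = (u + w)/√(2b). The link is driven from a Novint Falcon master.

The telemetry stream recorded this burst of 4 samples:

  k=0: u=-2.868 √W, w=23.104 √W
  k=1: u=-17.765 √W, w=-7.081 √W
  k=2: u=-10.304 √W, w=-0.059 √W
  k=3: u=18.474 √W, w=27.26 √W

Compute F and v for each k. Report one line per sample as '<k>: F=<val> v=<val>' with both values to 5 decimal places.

0: F=-12.44219 v=21.12046
1: F=-5.11829 v=-25.93195
2: F=-4.90799 v=-10.81594
3: F=-4.20904 v=47.73290

k=0: u−w=-25.97200, u+w=20.23600; √(b/2)=0.47906, √(2b)=0.95812; F=0.47906×(-25.972)=-12.44219, v=20.23600/0.95812=21.12046
k=1: u−w=-10.68400, u+w=-24.84600; √(b/2)=0.47906, √(2b)=0.95812; F=0.47906×(-10.684)=-5.11829, v=-24.84600/0.95812=-25.93195
k=2: u−w=-10.24500, u+w=-10.36300; √(b/2)=0.47906, √(2b)=0.95812; F=0.47906×(-10.245)=-4.90799, v=-10.36300/0.95812=-10.81594
k=3: u−w=-8.78600, u+w=45.73400; √(b/2)=0.47906, √(2b)=0.95812; F=0.47906×(-8.786)=-4.20904, v=45.73400/0.95812=47.73290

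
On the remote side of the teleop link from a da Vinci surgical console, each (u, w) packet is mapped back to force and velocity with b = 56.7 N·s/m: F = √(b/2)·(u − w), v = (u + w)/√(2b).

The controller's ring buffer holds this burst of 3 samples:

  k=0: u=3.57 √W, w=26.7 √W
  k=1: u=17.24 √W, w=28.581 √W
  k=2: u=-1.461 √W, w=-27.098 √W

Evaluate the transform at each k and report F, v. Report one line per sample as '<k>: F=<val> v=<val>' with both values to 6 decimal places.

k=0: u−w=-23.130000, u+w=30.270000; √(b/2)=5.324472, √(2b)=10.648944; F=5.324472×(-23.13)=-123.155033, v=30.270000/10.648944=2.842535
k=1: u−w=-11.341000, u+w=45.821000; √(b/2)=5.324472, √(2b)=10.648944; F=5.324472×(-11.341)=-60.384835, v=45.821000/10.648944=4.302868
k=2: u−w=25.637000, u+w=-28.559000; √(b/2)=5.324472, √(2b)=10.648944; F=5.324472×25.637=136.503484, v=-28.559000/10.648944=-2.681862

0: F=-123.155033 v=2.842535
1: F=-60.384835 v=4.302868
2: F=136.503484 v=-2.681862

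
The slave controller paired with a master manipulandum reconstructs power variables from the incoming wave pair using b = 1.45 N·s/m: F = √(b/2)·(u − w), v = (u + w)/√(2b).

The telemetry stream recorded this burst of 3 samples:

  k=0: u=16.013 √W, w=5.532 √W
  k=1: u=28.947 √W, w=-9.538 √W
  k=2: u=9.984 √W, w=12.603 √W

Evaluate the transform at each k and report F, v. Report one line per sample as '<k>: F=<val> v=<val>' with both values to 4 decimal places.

k=0: u−w=10.4810, u+w=21.5450; √(b/2)=0.8515, √(2b)=1.7029; F=0.8515×10.481=8.9242, v=21.5450/1.7029=12.6517
k=1: u−w=38.4850, u+w=19.4090; √(b/2)=0.8515, √(2b)=1.7029; F=0.8515×38.485=32.7688, v=19.4090/1.7029=11.3974
k=2: u−w=-2.6190, u+w=22.5870; √(b/2)=0.8515, √(2b)=1.7029; F=0.8515×(-2.619)=-2.2300, v=22.5870/1.7029=13.2635

0: F=8.9242 v=12.6517
1: F=32.7688 v=11.3974
2: F=-2.2300 v=13.2635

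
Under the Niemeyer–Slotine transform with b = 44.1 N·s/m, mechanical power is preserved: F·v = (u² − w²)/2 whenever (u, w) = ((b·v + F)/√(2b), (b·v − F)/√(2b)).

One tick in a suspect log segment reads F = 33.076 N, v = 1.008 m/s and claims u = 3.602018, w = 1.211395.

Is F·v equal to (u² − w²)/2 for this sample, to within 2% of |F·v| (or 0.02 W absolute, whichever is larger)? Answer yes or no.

F·v = 33.076×1.008 = 33.340608 W.
(u² − w²)/2 = (12.974534 − 1.467478)/2 = 5.753528 W.
|Δ| = 27.587080;  2% of max(1, |F·v|) = 0.666812.

no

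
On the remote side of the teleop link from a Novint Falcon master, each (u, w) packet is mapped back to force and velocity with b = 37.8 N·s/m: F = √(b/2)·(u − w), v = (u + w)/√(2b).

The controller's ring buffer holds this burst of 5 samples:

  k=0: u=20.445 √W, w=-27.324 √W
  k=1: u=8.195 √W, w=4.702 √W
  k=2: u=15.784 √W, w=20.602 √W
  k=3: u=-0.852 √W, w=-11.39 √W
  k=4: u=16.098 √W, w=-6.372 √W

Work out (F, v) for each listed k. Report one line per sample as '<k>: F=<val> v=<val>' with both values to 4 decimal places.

k=0: u−w=47.7690, u+w=-6.8790; √(b/2)=4.3474, √(2b)=8.6948; F=4.3474×47.769=207.6716, v=-6.8790/8.6948=-0.7912
k=1: u−w=3.4930, u+w=12.8970; √(b/2)=4.3474, √(2b)=8.6948; F=4.3474×3.493=15.1855, v=12.8970/8.6948=1.4833
k=2: u−w=-4.8180, u+w=36.3860; √(b/2)=4.3474, √(2b)=8.6948; F=4.3474×(-4.818)=-20.9458, v=36.3860/8.6948=4.1848
k=3: u−w=10.5380, u+w=-12.2420; √(b/2)=4.3474, √(2b)=8.6948; F=4.3474×10.538=45.8130, v=-12.2420/8.6948=-1.4080
k=4: u−w=22.4700, u+w=9.7260; √(b/2)=4.3474, √(2b)=8.6948; F=4.3474×22.47=97.6864, v=9.7260/8.6948=1.1186

0: F=207.6716 v=-0.7912
1: F=15.1855 v=1.4833
2: F=-20.9458 v=4.1848
3: F=45.8130 v=-1.4080
4: F=97.6864 v=1.1186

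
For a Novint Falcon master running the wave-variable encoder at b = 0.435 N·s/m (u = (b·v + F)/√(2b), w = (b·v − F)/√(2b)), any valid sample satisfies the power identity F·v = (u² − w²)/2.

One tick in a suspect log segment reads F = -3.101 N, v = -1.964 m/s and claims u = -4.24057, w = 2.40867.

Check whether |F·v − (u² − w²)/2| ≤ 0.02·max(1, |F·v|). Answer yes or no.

yes

F·v = (-3.101)×(-1.964) = 6.0904 W.
(u² − w²)/2 = (17.9824 − 5.8017)/2 = 6.0904 W.
|Δ| = 0.0000;  2% of max(1, |F·v|) = 0.1218.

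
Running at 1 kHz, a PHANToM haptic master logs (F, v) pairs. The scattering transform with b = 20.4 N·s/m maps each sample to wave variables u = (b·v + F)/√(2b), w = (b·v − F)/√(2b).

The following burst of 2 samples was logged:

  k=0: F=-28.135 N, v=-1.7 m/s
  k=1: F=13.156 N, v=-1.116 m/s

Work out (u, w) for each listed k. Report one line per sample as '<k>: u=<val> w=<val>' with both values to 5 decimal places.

k=0: b·v=20.4×(-1.7)=-34.68000; √(2b)=6.38749; u=(-34.68000+(-28.135))/6.38749=-9.83407, w=(-34.68000−(-28.135))/6.38749=-1.02466
k=1: b·v=20.4×(-1.116)=-22.76640; √(2b)=6.38749; u=(-22.76640+13.156)/6.38749=-1.50457, w=(-22.76640−13.156)/6.38749=-5.62387

0: u=-9.83407 w=-1.02466
1: u=-1.50457 w=-5.62387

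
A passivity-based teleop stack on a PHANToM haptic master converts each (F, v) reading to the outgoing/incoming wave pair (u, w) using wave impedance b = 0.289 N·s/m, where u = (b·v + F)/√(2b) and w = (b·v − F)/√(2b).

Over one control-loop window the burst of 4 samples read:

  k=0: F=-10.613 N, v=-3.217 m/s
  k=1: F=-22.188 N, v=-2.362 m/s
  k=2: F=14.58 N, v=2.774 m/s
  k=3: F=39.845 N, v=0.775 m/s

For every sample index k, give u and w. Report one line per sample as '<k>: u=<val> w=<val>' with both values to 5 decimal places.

k=0: b·v=0.289×(-3.217)=-0.92971; √(2b)=0.76026; u=(-0.92971+(-10.613))/0.76026=-15.18252, w=(-0.92971−(-10.613))/0.76026=12.73676
k=1: b·v=0.289×(-2.362)=-0.68262; √(2b)=0.76026; u=(-0.68262+(-22.188))/0.76026=-30.08250, w=(-0.68262−(-22.188))/0.76026=28.28676
k=2: b·v=0.289×2.774=0.80169; √(2b)=0.76026; u=(0.80169+14.58)/0.76026=20.23206, w=(0.80169−14.58)/0.76026=-18.12309
k=3: b·v=0.289×0.775=0.22397; √(2b)=0.76026; u=(0.22397+39.845)/0.76026=52.70409, w=(0.22397−39.845)/0.76026=-52.11489

0: u=-15.18252 w=12.73676
1: u=-30.08250 w=28.28676
2: u=20.23206 w=-18.12309
3: u=52.70409 w=-52.11489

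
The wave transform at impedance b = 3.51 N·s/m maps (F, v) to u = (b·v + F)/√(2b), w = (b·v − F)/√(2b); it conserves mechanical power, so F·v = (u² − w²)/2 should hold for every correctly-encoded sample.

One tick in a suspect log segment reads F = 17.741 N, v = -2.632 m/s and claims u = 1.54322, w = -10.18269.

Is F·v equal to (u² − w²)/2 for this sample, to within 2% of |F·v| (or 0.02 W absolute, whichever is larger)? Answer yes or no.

no

F·v = 17.741×(-2.632) = -46.6943 W.
(u² − w²)/2 = (2.3815 − 103.6872)/2 = -50.6528 W.
|Δ| = 3.9585;  2% of max(1, |F·v|) = 0.9339.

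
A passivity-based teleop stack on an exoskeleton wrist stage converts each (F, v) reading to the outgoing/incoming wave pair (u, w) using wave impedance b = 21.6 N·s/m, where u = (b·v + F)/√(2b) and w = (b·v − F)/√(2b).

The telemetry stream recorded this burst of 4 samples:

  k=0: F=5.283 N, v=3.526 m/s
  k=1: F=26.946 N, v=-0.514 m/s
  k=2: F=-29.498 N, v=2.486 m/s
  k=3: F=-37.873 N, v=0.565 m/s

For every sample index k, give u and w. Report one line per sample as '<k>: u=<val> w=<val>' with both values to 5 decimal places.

0: u=12.39140 w=10.78384
1: u=2.41053 w=-5.78888
2: u=3.68185 w=12.65781
3: u=-3.90541 w=7.61897

k=0: b·v=21.6×3.526=76.16160; √(2b)=6.57267; u=(76.16160+5.283)/6.57267=12.39140, w=(76.16160−5.283)/6.57267=10.78384
k=1: b·v=21.6×(-0.514)=-11.10240; √(2b)=6.57267; u=(-11.10240+26.946)/6.57267=2.41053, w=(-11.10240−26.946)/6.57267=-5.78888
k=2: b·v=21.6×2.486=53.69760; √(2b)=6.57267; u=(53.69760+(-29.498))/6.57267=3.68185, w=(53.69760−(-29.498))/6.57267=12.65781
k=3: b·v=21.6×0.565=12.20400; √(2b)=6.57267; u=(12.20400+(-37.873))/6.57267=-3.90541, w=(12.20400−(-37.873))/6.57267=7.61897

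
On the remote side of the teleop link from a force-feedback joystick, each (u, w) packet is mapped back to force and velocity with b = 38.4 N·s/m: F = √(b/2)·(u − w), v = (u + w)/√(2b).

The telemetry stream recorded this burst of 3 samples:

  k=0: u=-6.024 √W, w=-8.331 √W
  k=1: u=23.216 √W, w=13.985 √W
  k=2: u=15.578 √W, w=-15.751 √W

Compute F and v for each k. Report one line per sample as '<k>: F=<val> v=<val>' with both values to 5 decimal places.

0: F=10.10877 v=-1.63803
1: F=40.44822 v=4.24496
2: F=137.27680 v=-0.01974

k=0: u−w=2.30700, u+w=-14.35500; √(b/2)=4.38178, √(2b)=8.76356; F=4.38178×2.307=10.10877, v=-14.35500/8.76356=-1.63803
k=1: u−w=9.23100, u+w=37.20100; √(b/2)=4.38178, √(2b)=8.76356; F=4.38178×9.231=40.44822, v=37.20100/8.76356=4.24496
k=2: u−w=31.32900, u+w=-0.17300; √(b/2)=4.38178, √(2b)=8.76356; F=4.38178×31.329=137.27680, v=-0.17300/8.76356=-0.01974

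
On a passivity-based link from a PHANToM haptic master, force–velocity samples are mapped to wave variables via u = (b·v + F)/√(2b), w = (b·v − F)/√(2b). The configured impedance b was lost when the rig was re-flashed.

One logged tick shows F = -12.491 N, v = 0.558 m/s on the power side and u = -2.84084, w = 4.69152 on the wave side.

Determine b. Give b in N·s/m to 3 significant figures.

b = 5.5 N·s/m

u + w = 1.85068;  u + w = √(2b)·v, so √(2b) = 1.85068/0.558 = 3.31663.
b = (√(2b))²/2 = 11.00004/2 = 5.50002.
(Check via u − w = 2F/√(2b): u − w = -7.53236, 2F/√(2b) = -7.53234.)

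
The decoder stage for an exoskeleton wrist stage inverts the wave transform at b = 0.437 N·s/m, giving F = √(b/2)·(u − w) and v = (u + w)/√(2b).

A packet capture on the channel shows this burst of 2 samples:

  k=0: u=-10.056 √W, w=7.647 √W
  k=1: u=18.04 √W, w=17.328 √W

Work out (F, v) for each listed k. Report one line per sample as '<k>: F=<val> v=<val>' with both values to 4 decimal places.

k=0: u−w=-17.7030, u+w=-2.4090; √(b/2)=0.4674, √(2b)=0.9349; F=0.4674×(-17.703)=-8.2751, v=-2.4090/0.9349=-2.5768
k=1: u−w=0.7120, u+w=35.3680; √(b/2)=0.4674, √(2b)=0.9349; F=0.4674×0.712=0.3328, v=35.3680/0.9349=37.8316

0: F=-8.2751 v=-2.5768
1: F=0.3328 v=37.8316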